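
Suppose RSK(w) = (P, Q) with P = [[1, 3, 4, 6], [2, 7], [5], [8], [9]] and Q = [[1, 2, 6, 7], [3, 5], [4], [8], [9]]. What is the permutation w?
5 9 8 2 3 4 7 6 1

Reverse the RSK construction: for i from n down to 1, find the cell of Q containing i, remove the entry at that cell from P, and reverse-bump it up through P; the value ejected from row 1 is w(i).

Step i=9: Q has 9 at row 5, column 1; remove 9 from row 5 of P and reverse-bump: 9 enters row 4 and ejects 8; 8 enters row 3 and ejects 5; 5 enters row 2 and ejects 2; 2 enters row 1 and ejects 1. So w(9) = 1. P is now [[2, 3, 4, 6], [5, 7], [8], [9]].
Step i=8: Q has 8 at row 4, column 1; remove 9 from row 4 of P and reverse-bump: 9 enters row 3 and ejects 8; 8 enters row 2 and ejects 7; 7 enters row 1 and ejects 6. So w(8) = 6. P is now [[2, 3, 4, 7], [5, 8], [9]].
Step i=7: Q has 7 at row 1, column 4; remove that cell from P, ejecting 7. So w(7) = 7. P is now [[2, 3, 4], [5, 8], [9]].
Step i=6: Q has 6 at row 1, column 3; remove that cell from P, ejecting 4. So w(6) = 4. P is now [[2, 3], [5, 8], [9]].
Step i=5: Q has 5 at row 2, column 2; remove 8 from row 2 of P and reverse-bump: 8 enters row 1 and ejects 3. So w(5) = 3. P is now [[2, 8], [5], [9]].
Step i=4: Q has 4 at row 3, column 1; remove 9 from row 3 of P and reverse-bump: 9 enters row 2 and ejects 5; 5 enters row 1 and ejects 2. So w(4) = 2. P is now [[5, 8], [9]].
Step i=3: Q has 3 at row 2, column 1; remove 9 from row 2 of P and reverse-bump: 9 enters row 1 and ejects 8. So w(3) = 8. P is now [[5, 9]].
Step i=2: Q has 2 at row 1, column 2; remove that cell from P, ejecting 9. So w(2) = 9. P is now [[5]].
Step i=1: Q has 1 at row 1, column 1; remove that cell from P, ejecting 5. So w(1) = 5. P is now [].

So w = 5 9 8 2 3 4 7 6 1.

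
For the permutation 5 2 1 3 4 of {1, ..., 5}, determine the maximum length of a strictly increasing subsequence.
3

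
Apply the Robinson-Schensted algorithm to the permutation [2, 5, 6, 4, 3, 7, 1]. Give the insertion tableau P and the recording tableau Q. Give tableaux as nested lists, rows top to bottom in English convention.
P = [[1, 3, 6, 7], [2], [4], [5]], Q = [[1, 2, 3, 6], [4], [5], [7]]

Insert each entry of the permutation into P by Schensted row insertion, recording in Q the position of each new cell.

Insert 2: appended to row 1. P = [[2]].
Insert 5: appended to row 1. P = [[2, 5]].
Insert 6: appended to row 1. P = [[2, 5, 6]].
Insert 4: 4 bumps 5 from row 1; 5 starts row 2. P = [[2, 4, 6], [5]].
Insert 3: 3 bumps 4 from row 1; 4 bumps 5 from row 2; 5 starts row 3. P = [[2, 3, 6], [4], [5]].
Insert 7: appended to row 1. P = [[2, 3, 6, 7], [4], [5]].
Insert 1: 1 bumps 2 from row 1; 2 bumps 4 from row 2; 4 bumps 5 from row 3; 5 starts row 4. P = [[1, 3, 6, 7], [2], [4], [5]].

So P = [[1, 3, 6, 7], [2], [4], [5]], Q = [[1, 2, 3, 6], [4], [5], [7]].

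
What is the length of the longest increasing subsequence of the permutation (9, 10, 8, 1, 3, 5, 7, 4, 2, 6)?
4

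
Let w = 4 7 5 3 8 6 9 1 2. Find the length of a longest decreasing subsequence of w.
4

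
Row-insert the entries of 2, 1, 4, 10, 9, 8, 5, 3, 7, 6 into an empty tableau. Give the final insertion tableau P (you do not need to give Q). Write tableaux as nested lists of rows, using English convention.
Insert 2: appended to row 1. P = [[2]].
Insert 1: 1 bumps 2 from row 1; 2 starts row 2. P = [[1], [2]].
Insert 4: appended to row 1. P = [[1, 4], [2]].
Insert 10: appended to row 1. P = [[1, 4, 10], [2]].
Insert 9: 9 bumps 10 from row 1; 10 appends to row 2. P = [[1, 4, 9], [2, 10]].
Insert 8: 8 bumps 9 from row 1; 9 bumps 10 from row 2; 10 starts row 3. P = [[1, 4, 8], [2, 9], [10]].
Insert 5: 5 bumps 8 from row 1; 8 bumps 9 from row 2; 9 bumps 10 from row 3; 10 starts row 4. P = [[1, 4, 5], [2, 8], [9], [10]].
Insert 3: 3 bumps 4 from row 1; 4 bumps 8 from row 2; 8 bumps 9 from row 3; 9 bumps 10 from row 4; 10 starts row 5. P = [[1, 3, 5], [2, 4], [8], [9], [10]].
Insert 7: appended to row 1. P = [[1, 3, 5, 7], [2, 4], [8], [9], [10]].
Insert 6: 6 bumps 7 from row 1; 7 appends to row 2. P = [[1, 3, 5, 6], [2, 4, 7], [8], [9], [10]].

So P = [[1, 3, 5, 6], [2, 4, 7], [8], [9], [10]].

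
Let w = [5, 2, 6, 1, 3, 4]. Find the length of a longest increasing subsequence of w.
3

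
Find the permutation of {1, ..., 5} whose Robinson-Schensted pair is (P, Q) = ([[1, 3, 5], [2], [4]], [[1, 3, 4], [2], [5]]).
Reverse the RSK construction: for i from n down to 1, find the cell of Q containing i, remove the entry at that cell from P, and reverse-bump it up through P; the value ejected from row 1 is w(i).

Step i=5: Q has 5 at row 3, column 1; remove 4 from row 3 of P and reverse-bump: 4 enters row 2 and ejects 2; 2 enters row 1 and ejects 1. So w(5) = 1. P is now [[2, 3, 5], [4]].
Step i=4: Q has 4 at row 1, column 3; remove that cell from P, ejecting 5. So w(4) = 5. P is now [[2, 3], [4]].
Step i=3: Q has 3 at row 1, column 2; remove that cell from P, ejecting 3. So w(3) = 3. P is now [[2], [4]].
Step i=2: Q has 2 at row 2, column 1; remove 4 from row 2 of P and reverse-bump: 4 enters row 1 and ejects 2. So w(2) = 2. P is now [[4]].
Step i=1: Q has 1 at row 1, column 1; remove that cell from P, ejecting 4. So w(1) = 4. P is now [].

So w = 4 2 3 5 1.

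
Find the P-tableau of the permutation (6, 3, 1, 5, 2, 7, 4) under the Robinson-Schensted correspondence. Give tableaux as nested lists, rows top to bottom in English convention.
Insert 6: appended to row 1. P = [[6]].
Insert 3: 3 bumps 6 from row 1; 6 starts row 2. P = [[3], [6]].
Insert 1: 1 bumps 3 from row 1; 3 bumps 6 from row 2; 6 starts row 3. P = [[1], [3], [6]].
Insert 5: appended to row 1. P = [[1, 5], [3], [6]].
Insert 2: 2 bumps 5 from row 1; 5 appends to row 2. P = [[1, 2], [3, 5], [6]].
Insert 7: appended to row 1. P = [[1, 2, 7], [3, 5], [6]].
Insert 4: 4 bumps 7 from row 1; 7 appends to row 2. P = [[1, 2, 4], [3, 5, 7], [6]].

So P = [[1, 2, 4], [3, 5, 7], [6]].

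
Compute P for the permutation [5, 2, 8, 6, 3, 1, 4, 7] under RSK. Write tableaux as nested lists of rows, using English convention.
After inserting 5: P = [[5]].
After inserting 2: P = [[2], [5]].
After inserting 8: P = [[2, 8], [5]].
After inserting 6: P = [[2, 6], [5, 8]].
After inserting 3: P = [[2, 3], [5, 6], [8]].
After inserting 1: P = [[1, 3], [2, 6], [5], [8]].
After inserting 4: P = [[1, 3, 4], [2, 6], [5], [8]].
After inserting 7: P = [[1, 3, 4, 7], [2, 6], [5], [8]].

So P = [[1, 3, 4, 7], [2, 6], [5], [8]].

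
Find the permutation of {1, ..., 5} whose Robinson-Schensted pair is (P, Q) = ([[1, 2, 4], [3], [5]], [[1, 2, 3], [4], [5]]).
Reverse RSK: for i = n, n-1, ..., 1, locate i in Q, remove the corresponding corner cell from P, and reverse-bump its entry up through P; the value ejected from row 1 is w(i).

So w = 1 3 5 4 2.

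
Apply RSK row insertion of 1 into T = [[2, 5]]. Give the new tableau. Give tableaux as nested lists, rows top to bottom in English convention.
[[1, 5], [2]]

In row 1, 1 replaces 2 (the leftmost entry greater than 1); 2 is bumped to row 2. 2 starts a new row 2. The new tableau is [[1, 5], [2]].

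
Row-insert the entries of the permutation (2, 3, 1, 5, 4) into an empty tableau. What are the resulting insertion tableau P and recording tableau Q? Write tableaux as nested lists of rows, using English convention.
Insert each entry of the permutation into P by Schensted row insertion, recording in Q the position of each new cell.

Insert 2: appended to row 1. P = [[2]].
Insert 3: appended to row 1. P = [[2, 3]].
Insert 1: 1 bumps 2 from row 1; 2 starts row 2. P = [[1, 3], [2]].
Insert 5: appended to row 1. P = [[1, 3, 5], [2]].
Insert 4: 4 bumps 5 from row 1; 5 appends to row 2. P = [[1, 3, 4], [2, 5]].

So P = [[1, 3, 4], [2, 5]], Q = [[1, 2, 4], [3, 5]].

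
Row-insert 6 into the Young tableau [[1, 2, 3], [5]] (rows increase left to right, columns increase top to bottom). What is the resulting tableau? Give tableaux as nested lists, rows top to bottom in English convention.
[[1, 2, 3, 6], [5]]

6 is larger than every entry of row 1, so it is appended to row 1. The new tableau is [[1, 2, 3, 6], [5]].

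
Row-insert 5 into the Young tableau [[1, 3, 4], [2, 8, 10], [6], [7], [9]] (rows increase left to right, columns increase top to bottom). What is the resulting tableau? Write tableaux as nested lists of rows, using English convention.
5 is larger than every entry of row 1, so it is appended to row 1. The new tableau is [[1, 3, 4, 5], [2, 8, 10], [6], [7], [9]].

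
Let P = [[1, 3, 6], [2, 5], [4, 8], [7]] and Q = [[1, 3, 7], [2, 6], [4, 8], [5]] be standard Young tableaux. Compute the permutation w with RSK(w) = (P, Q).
7 4 8 2 1 5 6 3

Reverse the RSK construction: for i from n down to 1, find the cell of Q containing i, remove the entry at that cell from P, and reverse-bump it up through P; the value ejected from row 1 is w(i).

Step i=8: Q has 8 at row 3, column 2; remove 8 from row 3 of P and reverse-bump: 8 enters row 2 and ejects 5; 5 enters row 1 and ejects 3. So w(8) = 3. P is now [[1, 5, 6], [2, 8], [4], [7]].
Step i=7: Q has 7 at row 1, column 3; remove that cell from P, ejecting 6. So w(7) = 6. P is now [[1, 5], [2, 8], [4], [7]].
Step i=6: Q has 6 at row 2, column 2; remove 8 from row 2 of P and reverse-bump: 8 enters row 1 and ejects 5. So w(6) = 5. P is now [[1, 8], [2], [4], [7]].
Step i=5: Q has 5 at row 4, column 1; remove 7 from row 4 of P and reverse-bump: 7 enters row 3 and ejects 4; 4 enters row 2 and ejects 2; 2 enters row 1 and ejects 1. So w(5) = 1. P is now [[2, 8], [4], [7]].
Step i=4: Q has 4 at row 3, column 1; remove 7 from row 3 of P and reverse-bump: 7 enters row 2 and ejects 4; 4 enters row 1 and ejects 2. So w(4) = 2. P is now [[4, 8], [7]].
Step i=3: Q has 3 at row 1, column 2; remove that cell from P, ejecting 8. So w(3) = 8. P is now [[4], [7]].
Step i=2: Q has 2 at row 2, column 1; remove 7 from row 2 of P and reverse-bump: 7 enters row 1 and ejects 4. So w(2) = 4. P is now [[7]].
Step i=1: Q has 1 at row 1, column 1; remove that cell from P, ejecting 7. So w(1) = 7. P is now [].

So w = 7 4 8 2 1 5 6 3.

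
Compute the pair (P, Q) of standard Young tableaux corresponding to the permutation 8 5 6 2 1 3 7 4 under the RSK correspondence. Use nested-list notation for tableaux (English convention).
Insert each entry of the permutation into P by Schensted row insertion, recording in Q the position of each new cell.

Insert 8: appended to row 1. P = [[8]].
Insert 5: 5 bumps 8 from row 1; 8 starts row 2. P = [[5], [8]].
Insert 6: appended to row 1. P = [[5, 6], [8]].
Insert 2: 2 bumps 5 from row 1; 5 bumps 8 from row 2; 8 starts row 3. P = [[2, 6], [5], [8]].
Insert 1: 1 bumps 2 from row 1; 2 bumps 5 from row 2; 5 bumps 8 from row 3; 8 starts row 4. P = [[1, 6], [2], [5], [8]].
Insert 3: 3 bumps 6 from row 1; 6 appends to row 2. P = [[1, 3], [2, 6], [5], [8]].
Insert 7: appended to row 1. P = [[1, 3, 7], [2, 6], [5], [8]].
Insert 4: 4 bumps 7 from row 1; 7 appends to row 2. P = [[1, 3, 4], [2, 6, 7], [5], [8]].

So P = [[1, 3, 4], [2, 6, 7], [5], [8]], Q = [[1, 3, 7], [2, 6, 8], [4], [5]].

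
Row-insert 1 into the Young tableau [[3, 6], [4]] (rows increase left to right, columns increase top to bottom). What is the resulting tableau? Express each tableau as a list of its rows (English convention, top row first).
[[1, 6], [3], [4]]

In row 1, 1 replaces 3 (the leftmost entry greater than 1); 3 is bumped to row 2. In row 2, 3 replaces 4 (the leftmost entry greater than 3); 4 is bumped to row 3. 4 starts a new row 3. The new tableau is [[1, 6], [3], [4]].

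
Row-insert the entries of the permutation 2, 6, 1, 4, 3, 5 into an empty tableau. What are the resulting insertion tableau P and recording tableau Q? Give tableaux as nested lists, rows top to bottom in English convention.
Insert each entry of the permutation into P by Schensted row insertion, recording in Q the position of each new cell.

Insert 2: appended to row 1. P = [[2]].
Insert 6: appended to row 1. P = [[2, 6]].
Insert 1: 1 bumps 2 from row 1; 2 starts row 2. P = [[1, 6], [2]].
Insert 4: 4 bumps 6 from row 1; 6 appends to row 2. P = [[1, 4], [2, 6]].
Insert 3: 3 bumps 4 from row 1; 4 bumps 6 from row 2; 6 starts row 3. P = [[1, 3], [2, 4], [6]].
Insert 5: appended to row 1. P = [[1, 3, 5], [2, 4], [6]].

So P = [[1, 3, 5], [2, 4], [6]], Q = [[1, 2, 6], [3, 4], [5]].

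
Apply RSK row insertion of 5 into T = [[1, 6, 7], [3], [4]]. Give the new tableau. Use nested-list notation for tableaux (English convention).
[[1, 5, 7], [3, 6], [4]]

In row 1, 5 replaces 6 (the leftmost entry greater than 5); 6 is bumped to row 2. 6 is appended to row 2. The new tableau is [[1, 5, 7], [3, 6], [4]].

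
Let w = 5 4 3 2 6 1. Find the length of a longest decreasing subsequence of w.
5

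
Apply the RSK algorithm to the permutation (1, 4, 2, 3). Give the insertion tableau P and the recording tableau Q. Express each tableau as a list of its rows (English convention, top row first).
P = [[1, 2, 3], [4]], Q = [[1, 2, 4], [3]]

Insert each entry of the permutation into P by Schensted row insertion, recording in Q the position of each new cell.

Insert 1: appended to row 1. P = [[1]].
Insert 4: appended to row 1. P = [[1, 4]].
Insert 2: 2 bumps 4 from row 1; 4 starts row 2. P = [[1, 2], [4]].
Insert 3: appended to row 1. P = [[1, 2, 3], [4]].

So P = [[1, 2, 3], [4]], Q = [[1, 2, 4], [3]].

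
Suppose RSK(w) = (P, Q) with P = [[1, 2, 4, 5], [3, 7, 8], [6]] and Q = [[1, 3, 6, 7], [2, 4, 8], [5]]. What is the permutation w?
Reverse the RSK construction: for i from n down to 1, find the cell of Q containing i, remove the entry at that cell from P, and reverse-bump it up through P; the value ejected from row 1 is w(i).

Step i=8: Q has 8 at row 2, column 3; remove 8 from row 2 of P and reverse-bump: 8 enters row 1 and ejects 5. So w(8) = 5. P is now [[1, 2, 4, 8], [3, 7], [6]].
Step i=7: Q has 7 at row 1, column 4; remove that cell from P, ejecting 8. So w(7) = 8. P is now [[1, 2, 4], [3, 7], [6]].
Step i=6: Q has 6 at row 1, column 3; remove that cell from P, ejecting 4. So w(6) = 4. P is now [[1, 2], [3, 7], [6]].
Step i=5: Q has 5 at row 3, column 1; remove 6 from row 3 of P and reverse-bump: 6 enters row 2 and ejects 3; 3 enters row 1 and ejects 2. So w(5) = 2. P is now [[1, 3], [6, 7]].
Step i=4: Q has 4 at row 2, column 2; remove 7 from row 2 of P and reverse-bump: 7 enters row 1 and ejects 3. So w(4) = 3. P is now [[1, 7], [6]].
Step i=3: Q has 3 at row 1, column 2; remove that cell from P, ejecting 7. So w(3) = 7. P is now [[1], [6]].
Step i=2: Q has 2 at row 2, column 1; remove 6 from row 2 of P and reverse-bump: 6 enters row 1 and ejects 1. So w(2) = 1. P is now [[6]].
Step i=1: Q has 1 at row 1, column 1; remove that cell from P, ejecting 6. So w(1) = 6. P is now [].

So w = 6 1 7 3 2 4 8 5.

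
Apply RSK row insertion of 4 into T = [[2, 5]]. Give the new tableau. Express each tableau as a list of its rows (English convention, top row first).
In row 1, 4 replaces 5 (the leftmost entry greater than 4); 5 is bumped to row 2. 5 starts a new row 2. The new tableau is [[2, 4], [5]].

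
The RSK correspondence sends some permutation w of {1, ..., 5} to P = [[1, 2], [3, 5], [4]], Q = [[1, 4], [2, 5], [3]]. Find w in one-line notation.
4 3 1 5 2

Reverse RSK: for i = n, n-1, ..., 1, locate i in Q, remove the corresponding corner cell from P, and reverse-bump its entry up through P; the value ejected from row 1 is w(i).

So w = 4 3 1 5 2.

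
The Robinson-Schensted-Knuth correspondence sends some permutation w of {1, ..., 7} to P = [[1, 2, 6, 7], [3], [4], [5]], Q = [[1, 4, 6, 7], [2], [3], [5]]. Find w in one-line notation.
5 4 1 3 2 6 7

Reverse RSK: for i = n, n-1, ..., 1, locate i in Q, remove the corresponding corner cell from P, and reverse-bump its entry up through P; the value ejected from row 1 is w(i).

So w = 5 4 1 3 2 6 7.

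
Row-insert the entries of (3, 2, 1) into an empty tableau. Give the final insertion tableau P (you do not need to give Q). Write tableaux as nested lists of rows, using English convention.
P = [[1], [2], [3]]

Insert 3: appended to row 1. P = [[3]].
Insert 2: 2 bumps 3 from row 1; 3 starts row 2. P = [[2], [3]].
Insert 1: 1 bumps 2 from row 1; 2 bumps 3 from row 2; 3 starts row 3. P = [[1], [2], [3]].

So P = [[1], [2], [3]].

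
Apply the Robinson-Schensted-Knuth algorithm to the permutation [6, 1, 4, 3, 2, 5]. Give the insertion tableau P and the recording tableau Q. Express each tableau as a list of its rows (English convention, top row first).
Insert each entry of the permutation into P by Schensted row insertion, recording in Q the position of each new cell.

Insert 6: appended to row 1. P = [[6]].
Insert 1: 1 bumps 6 from row 1; 6 starts row 2. P = [[1], [6]].
Insert 4: appended to row 1. P = [[1, 4], [6]].
Insert 3: 3 bumps 4 from row 1; 4 bumps 6 from row 2; 6 starts row 3. P = [[1, 3], [4], [6]].
Insert 2: 2 bumps 3 from row 1; 3 bumps 4 from row 2; 4 bumps 6 from row 3; 6 starts row 4. P = [[1, 2], [3], [4], [6]].
Insert 5: appended to row 1. P = [[1, 2, 5], [3], [4], [6]].

So P = [[1, 2, 5], [3], [4], [6]], Q = [[1, 3, 6], [2], [4], [5]].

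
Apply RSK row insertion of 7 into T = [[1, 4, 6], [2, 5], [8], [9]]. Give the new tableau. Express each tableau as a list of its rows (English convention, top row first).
7 is larger than every entry of row 1, so it is appended to row 1. The new tableau is [[1, 4, 6, 7], [2, 5], [8], [9]].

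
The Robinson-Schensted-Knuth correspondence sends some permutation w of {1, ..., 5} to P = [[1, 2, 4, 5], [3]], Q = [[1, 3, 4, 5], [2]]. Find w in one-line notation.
Reverse the RSK construction: for i from n down to 1, find the cell of Q containing i, remove the entry at that cell from P, and reverse-bump it up through P; the value ejected from row 1 is w(i).

Step i=5: Q has 5 at row 1, column 4; remove that cell from P, ejecting 5. So w(5) = 5. P is now [[1, 2, 4], [3]].
Step i=4: Q has 4 at row 1, column 3; remove that cell from P, ejecting 4. So w(4) = 4. P is now [[1, 2], [3]].
Step i=3: Q has 3 at row 1, column 2; remove that cell from P, ejecting 2. So w(3) = 2. P is now [[1], [3]].
Step i=2: Q has 2 at row 2, column 1; remove 3 from row 2 of P and reverse-bump: 3 enters row 1 and ejects 1. So w(2) = 1. P is now [[3]].
Step i=1: Q has 1 at row 1, column 1; remove that cell from P, ejecting 3. So w(1) = 3. P is now [].

So w = 3 1 2 4 5.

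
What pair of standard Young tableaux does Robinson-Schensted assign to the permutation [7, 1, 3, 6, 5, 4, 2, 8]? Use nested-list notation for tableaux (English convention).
Insert each entry of the permutation into P by Schensted row insertion, recording in Q the position of each new cell.

Insert 7: appended to row 1. P = [[7]].
Insert 1: 1 bumps 7 from row 1; 7 starts row 2. P = [[1], [7]].
Insert 3: appended to row 1. P = [[1, 3], [7]].
Insert 6: appended to row 1. P = [[1, 3, 6], [7]].
Insert 5: 5 bumps 6 from row 1; 6 bumps 7 from row 2; 7 starts row 3. P = [[1, 3, 5], [6], [7]].
Insert 4: 4 bumps 5 from row 1; 5 bumps 6 from row 2; 6 bumps 7 from row 3; 7 starts row 4. P = [[1, 3, 4], [5], [6], [7]].
Insert 2: 2 bumps 3 from row 1; 3 bumps 5 from row 2; 5 bumps 6 from row 3; 6 bumps 7 from row 4; 7 starts row 5. P = [[1, 2, 4], [3], [5], [6], [7]].
Insert 8: appended to row 1. P = [[1, 2, 4, 8], [3], [5], [6], [7]].

So P = [[1, 2, 4, 8], [3], [5], [6], [7]], Q = [[1, 3, 4, 8], [2], [5], [6], [7]].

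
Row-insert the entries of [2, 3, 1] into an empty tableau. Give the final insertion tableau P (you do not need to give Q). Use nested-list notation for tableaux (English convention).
Insert 2: appended to row 1. P = [[2]].
Insert 3: appended to row 1. P = [[2, 3]].
Insert 1: 1 bumps 2 from row 1; 2 starts row 2. P = [[1, 3], [2]].

So P = [[1, 3], [2]].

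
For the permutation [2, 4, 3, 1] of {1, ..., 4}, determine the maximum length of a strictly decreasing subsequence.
3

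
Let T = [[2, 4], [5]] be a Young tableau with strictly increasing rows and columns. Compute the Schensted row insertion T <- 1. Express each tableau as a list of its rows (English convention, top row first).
[[1, 4], [2], [5]]

In row 1, 1 replaces 2 (the leftmost entry greater than 1); 2 is bumped to row 2. In row 2, 2 replaces 5 (the leftmost entry greater than 2); 5 is bumped to row 3. 5 starts a new row 3. The new tableau is [[1, 4], [2], [5]].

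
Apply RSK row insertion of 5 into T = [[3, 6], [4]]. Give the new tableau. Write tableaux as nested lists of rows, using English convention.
[[3, 5], [4, 6]]

In row 1, 5 replaces 6 (the leftmost entry greater than 5); 6 is bumped to row 2. 6 is appended to row 2. The new tableau is [[3, 5], [4, 6]].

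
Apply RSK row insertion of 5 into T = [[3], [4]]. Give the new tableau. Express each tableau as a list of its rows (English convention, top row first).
5 is larger than every entry of row 1, so it is appended to row 1. The new tableau is [[3, 5], [4]].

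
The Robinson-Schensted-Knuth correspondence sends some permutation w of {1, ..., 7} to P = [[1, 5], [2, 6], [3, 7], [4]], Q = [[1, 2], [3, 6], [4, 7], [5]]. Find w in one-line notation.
4 7 3 2 1 6 5

Reverse the RSK construction: for i from n down to 1, find the cell of Q containing i, remove the entry at that cell from P, and reverse-bump it up through P; the value ejected from row 1 is w(i).

Step i=7: Q has 7 at row 3, column 2; remove 7 from row 3 of P and reverse-bump: 7 enters row 2 and ejects 6; 6 enters row 1 and ejects 5. So w(7) = 5. P is now [[1, 6], [2, 7], [3], [4]].
Step i=6: Q has 6 at row 2, column 2; remove 7 from row 2 of P and reverse-bump: 7 enters row 1 and ejects 6. So w(6) = 6. P is now [[1, 7], [2], [3], [4]].
Step i=5: Q has 5 at row 4, column 1; remove 4 from row 4 of P and reverse-bump: 4 enters row 3 and ejects 3; 3 enters row 2 and ejects 2; 2 enters row 1 and ejects 1. So w(5) = 1. P is now [[2, 7], [3], [4]].
Step i=4: Q has 4 at row 3, column 1; remove 4 from row 3 of P and reverse-bump: 4 enters row 2 and ejects 3; 3 enters row 1 and ejects 2. So w(4) = 2. P is now [[3, 7], [4]].
Step i=3: Q has 3 at row 2, column 1; remove 4 from row 2 of P and reverse-bump: 4 enters row 1 and ejects 3. So w(3) = 3. P is now [[4, 7]].
Step i=2: Q has 2 at row 1, column 2; remove that cell from P, ejecting 7. So w(2) = 7. P is now [[4]].
Step i=1: Q has 1 at row 1, column 1; remove that cell from P, ejecting 4. So w(1) = 4. P is now [].

So w = 4 7 3 2 1 6 5.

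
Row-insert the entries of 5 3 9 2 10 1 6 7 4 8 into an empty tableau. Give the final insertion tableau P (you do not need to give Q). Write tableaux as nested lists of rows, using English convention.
Insert 5: appended to row 1. P = [[5]].
Insert 3: 3 bumps 5 from row 1; 5 starts row 2. P = [[3], [5]].
Insert 9: appended to row 1. P = [[3, 9], [5]].
Insert 2: 2 bumps 3 from row 1; 3 bumps 5 from row 2; 5 starts row 3. P = [[2, 9], [3], [5]].
Insert 10: appended to row 1. P = [[2, 9, 10], [3], [5]].
Insert 1: 1 bumps 2 from row 1; 2 bumps 3 from row 2; 3 bumps 5 from row 3; 5 starts row 4. P = [[1, 9, 10], [2], [3], [5]].
Insert 6: 6 bumps 9 from row 1; 9 appends to row 2. P = [[1, 6, 10], [2, 9], [3], [5]].
Insert 7: 7 bumps 10 from row 1; 10 appends to row 2. P = [[1, 6, 7], [2, 9, 10], [3], [5]].
Insert 4: 4 bumps 6 from row 1; 6 bumps 9 from row 2; 9 appends to row 3. P = [[1, 4, 7], [2, 6, 10], [3, 9], [5]].
Insert 8: appended to row 1. P = [[1, 4, 7, 8], [2, 6, 10], [3, 9], [5]].

So P = [[1, 4, 7, 8], [2, 6, 10], [3, 9], [5]].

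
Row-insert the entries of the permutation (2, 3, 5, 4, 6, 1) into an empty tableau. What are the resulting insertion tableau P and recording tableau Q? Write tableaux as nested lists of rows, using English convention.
Insert each entry of the permutation into P by Schensted row insertion, recording in Q the position of each new cell.

Insert 2: appended to row 1. P = [[2]], Q = [[1]].
Insert 3: appended to row 1. P = [[2, 3]], Q = [[1, 2]].
Insert 5: appended to row 1. P = [[2, 3, 5]], Q = [[1, 2, 3]].
Insert 4: 4 bumps 5 from row 1; 5 starts row 2. P = [[2, 3, 4], [5]], Q = [[1, 2, 3], [4]].
Insert 6: appended to row 1. P = [[2, 3, 4, 6], [5]], Q = [[1, 2, 3, 5], [4]].
Insert 1: 1 bumps 2 from row 1; 2 bumps 5 from row 2; 5 starts row 3. P = [[1, 3, 4, 6], [2], [5]], Q = [[1, 2, 3, 5], [4], [6]].

So P = [[1, 3, 4, 6], [2], [5]], Q = [[1, 2, 3, 5], [4], [6]].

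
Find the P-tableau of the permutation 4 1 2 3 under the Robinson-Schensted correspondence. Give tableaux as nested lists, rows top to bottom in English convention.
P = [[1, 2, 3], [4]]

Insert 4: appended to row 1. P = [[4]].
Insert 1: 1 bumps 4 from row 1; 4 starts row 2. P = [[1], [4]].
Insert 2: appended to row 1. P = [[1, 2], [4]].
Insert 3: appended to row 1. P = [[1, 2, 3], [4]].

So P = [[1, 2, 3], [4]].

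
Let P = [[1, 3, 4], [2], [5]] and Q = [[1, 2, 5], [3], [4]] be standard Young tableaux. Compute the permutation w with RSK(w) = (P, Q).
2 5 3 1 4

Reverse the RSK construction: for i from n down to 1, find the cell of Q containing i, remove the entry at that cell from P, and reverse-bump it up through P; the value ejected from row 1 is w(i).

Step i=5: Q has 5 at row 1, column 3; remove that cell from P, ejecting 4. So w(5) = 4. P is now [[1, 3], [2], [5]].
Step i=4: Q has 4 at row 3, column 1; remove 5 from row 3 of P and reverse-bump: 5 enters row 2 and ejects 2; 2 enters row 1 and ejects 1. So w(4) = 1. P is now [[2, 3], [5]].
Step i=3: Q has 3 at row 2, column 1; remove 5 from row 2 of P and reverse-bump: 5 enters row 1 and ejects 3. So w(3) = 3. P is now [[2, 5]].
Step i=2: Q has 2 at row 1, column 2; remove that cell from P, ejecting 5. So w(2) = 5. P is now [[2]].
Step i=1: Q has 1 at row 1, column 1; remove that cell from P, ejecting 2. So w(1) = 2. P is now [].

So w = 2 5 3 1 4.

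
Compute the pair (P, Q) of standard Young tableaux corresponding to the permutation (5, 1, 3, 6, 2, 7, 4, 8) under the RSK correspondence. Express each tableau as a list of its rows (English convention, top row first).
Insert each entry of the permutation into P by Schensted row insertion, recording in Q the position of each new cell.

Insert 5: appended to row 1. P = [[5]].
Insert 1: 1 bumps 5 from row 1; 5 starts row 2. P = [[1], [5]].
Insert 3: appended to row 1. P = [[1, 3], [5]].
Insert 6: appended to row 1. P = [[1, 3, 6], [5]].
Insert 2: 2 bumps 3 from row 1; 3 bumps 5 from row 2; 5 starts row 3. P = [[1, 2, 6], [3], [5]].
Insert 7: appended to row 1. P = [[1, 2, 6, 7], [3], [5]].
Insert 4: 4 bumps 6 from row 1; 6 appends to row 2. P = [[1, 2, 4, 7], [3, 6], [5]].
Insert 8: appended to row 1. P = [[1, 2, 4, 7, 8], [3, 6], [5]].

So P = [[1, 2, 4, 7, 8], [3, 6], [5]], Q = [[1, 3, 4, 6, 8], [2, 7], [5]].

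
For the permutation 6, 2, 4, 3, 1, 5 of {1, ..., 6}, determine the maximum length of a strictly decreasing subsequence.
4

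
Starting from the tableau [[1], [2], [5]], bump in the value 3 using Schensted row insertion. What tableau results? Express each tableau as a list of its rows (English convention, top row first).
3 is larger than every entry of row 1, so it is appended to row 1. The new tableau is [[1, 3], [2], [5]].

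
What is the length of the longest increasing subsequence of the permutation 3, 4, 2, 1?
2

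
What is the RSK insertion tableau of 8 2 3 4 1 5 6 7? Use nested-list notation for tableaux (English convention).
Insert 8: appended to row 1. P = [[8]].
Insert 2: 2 bumps 8 from row 1; 8 starts row 2. P = [[2], [8]].
Insert 3: appended to row 1. P = [[2, 3], [8]].
Insert 4: appended to row 1. P = [[2, 3, 4], [8]].
Insert 1: 1 bumps 2 from row 1; 2 bumps 8 from row 2; 8 starts row 3. P = [[1, 3, 4], [2], [8]].
Insert 5: appended to row 1. P = [[1, 3, 4, 5], [2], [8]].
Insert 6: appended to row 1. P = [[1, 3, 4, 5, 6], [2], [8]].
Insert 7: appended to row 1. P = [[1, 3, 4, 5, 6, 7], [2], [8]].

So P = [[1, 3, 4, 5, 6, 7], [2], [8]].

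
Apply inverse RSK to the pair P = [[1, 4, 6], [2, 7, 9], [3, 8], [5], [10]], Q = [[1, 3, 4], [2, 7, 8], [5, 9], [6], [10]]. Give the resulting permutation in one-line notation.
10 5 8 9 3 2 4 7 6 1

Reverse the RSK construction: for i from n down to 1, find the cell of Q containing i, remove the entry at that cell from P, and reverse-bump it up through P; the value ejected from row 1 is w(i).

Step i=10: Q has 10 at row 5, column 1; remove 10 from row 5 of P and reverse-bump: 10 enters row 4 and ejects 5; 5 enters row 3 and ejects 3; 3 enters row 2 and ejects 2; 2 enters row 1 and ejects 1. So w(10) = 1. P is now [[2, 4, 6], [3, 7, 9], [5, 8], [10]].
Step i=9: Q has 9 at row 3, column 2; remove 8 from row 3 of P and reverse-bump: 8 enters row 2 and ejects 7; 7 enters row 1 and ejects 6. So w(9) = 6. P is now [[2, 4, 7], [3, 8, 9], [5], [10]].
Step i=8: Q has 8 at row 2, column 3; remove 9 from row 2 of P and reverse-bump: 9 enters row 1 and ejects 7. So w(8) = 7. P is now [[2, 4, 9], [3, 8], [5], [10]].
Step i=7: Q has 7 at row 2, column 2; remove 8 from row 2 of P and reverse-bump: 8 enters row 1 and ejects 4. So w(7) = 4. P is now [[2, 8, 9], [3], [5], [10]].
Step i=6: Q has 6 at row 4, column 1; remove 10 from row 4 of P and reverse-bump: 10 enters row 3 and ejects 5; 5 enters row 2 and ejects 3; 3 enters row 1 and ejects 2. So w(6) = 2. P is now [[3, 8, 9], [5], [10]].
Step i=5: Q has 5 at row 3, column 1; remove 10 from row 3 of P and reverse-bump: 10 enters row 2 and ejects 5; 5 enters row 1 and ejects 3. So w(5) = 3. P is now [[5, 8, 9], [10]].
Step i=4: Q has 4 at row 1, column 3; remove that cell from P, ejecting 9. So w(4) = 9. P is now [[5, 8], [10]].
Step i=3: Q has 3 at row 1, column 2; remove that cell from P, ejecting 8. So w(3) = 8. P is now [[5], [10]].
Step i=2: Q has 2 at row 2, column 1; remove 10 from row 2 of P and reverse-bump: 10 enters row 1 and ejects 5. So w(2) = 5. P is now [[10]].
Step i=1: Q has 1 at row 1, column 1; remove that cell from P, ejecting 10. So w(1) = 10. P is now [].

So w = 10 5 8 9 3 2 4 7 6 1.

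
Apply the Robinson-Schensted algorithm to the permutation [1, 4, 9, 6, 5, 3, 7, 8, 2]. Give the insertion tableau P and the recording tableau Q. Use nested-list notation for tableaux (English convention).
P = [[1, 2, 5, 7, 8], [3], [4], [6], [9]], Q = [[1, 2, 3, 7, 8], [4], [5], [6], [9]]

Insert each entry of the permutation into P by Schensted row insertion, recording in Q the position of each new cell.

Insert 1: appended to row 1. P = [[1]], Q = [[1]].
Insert 4: appended to row 1. P = [[1, 4]], Q = [[1, 2]].
Insert 9: appended to row 1. P = [[1, 4, 9]], Q = [[1, 2, 3]].
Insert 6: 6 bumps 9 from row 1; 9 starts row 2. P = [[1, 4, 6], [9]], Q = [[1, 2, 3], [4]].
Insert 5: 5 bumps 6 from row 1; 6 bumps 9 from row 2; 9 starts row 3. P = [[1, 4, 5], [6], [9]], Q = [[1, 2, 3], [4], [5]].
Insert 3: 3 bumps 4 from row 1; 4 bumps 6 from row 2; 6 bumps 9 from row 3; 9 starts row 4. P = [[1, 3, 5], [4], [6], [9]], Q = [[1, 2, 3], [4], [5], [6]].
Insert 7: appended to row 1. P = [[1, 3, 5, 7], [4], [6], [9]], Q = [[1, 2, 3, 7], [4], [5], [6]].
Insert 8: appended to row 1. P = [[1, 3, 5, 7, 8], [4], [6], [9]], Q = [[1, 2, 3, 7, 8], [4], [5], [6]].
Insert 2: 2 bumps 3 from row 1; 3 bumps 4 from row 2; 4 bumps 6 from row 3; 6 bumps 9 from row 4; 9 starts row 5. P = [[1, 2, 5, 7, 8], [3], [4], [6], [9]], Q = [[1, 2, 3, 7, 8], [4], [5], [6], [9]].

So P = [[1, 2, 5, 7, 8], [3], [4], [6], [9]], Q = [[1, 2, 3, 7, 8], [4], [5], [6], [9]].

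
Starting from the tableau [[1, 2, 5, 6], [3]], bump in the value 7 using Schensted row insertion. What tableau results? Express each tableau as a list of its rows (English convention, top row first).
7 is larger than every entry of row 1, so it is appended to row 1. The new tableau is [[1, 2, 5, 6, 7], [3]].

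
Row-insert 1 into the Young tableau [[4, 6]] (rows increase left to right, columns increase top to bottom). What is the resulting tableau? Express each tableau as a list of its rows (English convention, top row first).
[[1, 6], [4]]

In row 1, 1 replaces 4 (the leftmost entry greater than 1); 4 is bumped to row 2. 4 starts a new row 2. The new tableau is [[1, 6], [4]].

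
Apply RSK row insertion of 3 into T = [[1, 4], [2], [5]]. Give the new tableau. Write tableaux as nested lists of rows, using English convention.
[[1, 3], [2, 4], [5]]

In row 1, 3 replaces 4 (the leftmost entry greater than 3); 4 is bumped to row 2. 4 is appended to row 2. The new tableau is [[1, 3], [2, 4], [5]].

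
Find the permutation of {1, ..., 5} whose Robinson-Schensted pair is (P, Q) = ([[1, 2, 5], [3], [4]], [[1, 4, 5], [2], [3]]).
4 3 1 2 5

Reverse the RSK construction: for i from n down to 1, find the cell of Q containing i, remove the entry at that cell from P, and reverse-bump it up through P; the value ejected from row 1 is w(i).

Step i=5: Q has 5 at row 1, column 3; remove that cell from P, ejecting 5. So w(5) = 5. P is now [[1, 2], [3], [4]].
Step i=4: Q has 4 at row 1, column 2; remove that cell from P, ejecting 2. So w(4) = 2. P is now [[1], [3], [4]].
Step i=3: Q has 3 at row 3, column 1; remove 4 from row 3 of P and reverse-bump: 4 enters row 2 and ejects 3; 3 enters row 1 and ejects 1. So w(3) = 1. P is now [[3], [4]].
Step i=2: Q has 2 at row 2, column 1; remove 4 from row 2 of P and reverse-bump: 4 enters row 1 and ejects 3. So w(2) = 3. P is now [[4]].
Step i=1: Q has 1 at row 1, column 1; remove that cell from P, ejecting 4. So w(1) = 4. P is now [].

So w = 4 3 1 2 5.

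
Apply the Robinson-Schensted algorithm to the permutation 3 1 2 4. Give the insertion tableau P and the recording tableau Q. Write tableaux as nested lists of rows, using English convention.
Insert each entry of the permutation into P by Schensted row insertion, recording in Q the position of each new cell.

Insert 3: appended to row 1. P = [[3]].
Insert 1: 1 bumps 3 from row 1; 3 starts row 2. P = [[1], [3]].
Insert 2: appended to row 1. P = [[1, 2], [3]].
Insert 4: appended to row 1. P = [[1, 2, 4], [3]].

So P = [[1, 2, 4], [3]], Q = [[1, 3, 4], [2]].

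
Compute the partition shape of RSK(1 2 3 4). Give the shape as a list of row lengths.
[4]

Row-insert each entry into an empty tableau.

After inserting 1: P = [[1]].
After inserting 2: P = [[1, 2]].
After inserting 3: P = [[1, 2, 3]].
After inserting 4: P = [[1, 2, 3, 4]].

The final insertion tableau P = [[1, 2, 3, 4]] has shape [4].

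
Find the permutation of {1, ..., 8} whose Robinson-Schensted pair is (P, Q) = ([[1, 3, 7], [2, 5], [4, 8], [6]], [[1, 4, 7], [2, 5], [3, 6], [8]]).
Reverse the RSK construction: for i from n down to 1, find the cell of Q containing i, remove the entry at that cell from P, and reverse-bump it up through P; the value ejected from row 1 is w(i).

Step i=8: Q has 8 at row 4, column 1; remove 6 from row 4 of P and reverse-bump: 6 enters row 3 and ejects 4; 4 enters row 2 and ejects 2; 2 enters row 1 and ejects 1. So w(8) = 1. P is now [[2, 3, 7], [4, 5], [6, 8]].
Step i=7: Q has 7 at row 1, column 3; remove that cell from P, ejecting 7. So w(7) = 7. P is now [[2, 3], [4, 5], [6, 8]].
Step i=6: Q has 6 at row 3, column 2; remove 8 from row 3 of P and reverse-bump: 8 enters row 2 and ejects 5; 5 enters row 1 and ejects 3. So w(6) = 3. P is now [[2, 5], [4, 8], [6]].
Step i=5: Q has 5 at row 2, column 2; remove 8 from row 2 of P and reverse-bump: 8 enters row 1 and ejects 5. So w(5) = 5. P is now [[2, 8], [4], [6]].
Step i=4: Q has 4 at row 1, column 2; remove that cell from P, ejecting 8. So w(4) = 8. P is now [[2], [4], [6]].
Step i=3: Q has 3 at row 3, column 1; remove 6 from row 3 of P and reverse-bump: 6 enters row 2 and ejects 4; 4 enters row 1 and ejects 2. So w(3) = 2. P is now [[4], [6]].
Step i=2: Q has 2 at row 2, column 1; remove 6 from row 2 of P and reverse-bump: 6 enters row 1 and ejects 4. So w(2) = 4. P is now [[6]].
Step i=1: Q has 1 at row 1, column 1; remove that cell from P, ejecting 6. So w(1) = 6. P is now [].

So w = 6 4 2 8 5 3 7 1.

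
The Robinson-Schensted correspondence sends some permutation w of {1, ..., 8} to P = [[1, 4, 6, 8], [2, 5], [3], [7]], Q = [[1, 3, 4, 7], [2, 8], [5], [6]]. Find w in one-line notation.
7 3 5 6 2 1 8 4

Reverse RSK: for i = n, n-1, ..., 1, locate i in Q, remove the corresponding corner cell from P, and reverse-bump its entry up through P; the value ejected from row 1 is w(i).

So w = 7 3 5 6 2 1 8 4.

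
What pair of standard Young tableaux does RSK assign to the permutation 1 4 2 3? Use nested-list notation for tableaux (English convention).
Insert each entry of the permutation into P by Schensted row insertion, recording in Q the position of each new cell.

Insert 1: appended to row 1. P = [[1]], Q = [[1]].
Insert 4: appended to row 1. P = [[1, 4]], Q = [[1, 2]].
Insert 2: 2 bumps 4 from row 1; 4 starts row 2. P = [[1, 2], [4]], Q = [[1, 2], [3]].
Insert 3: appended to row 1. P = [[1, 2, 3], [4]], Q = [[1, 2, 4], [3]].

So P = [[1, 2, 3], [4]], Q = [[1, 2, 4], [3]].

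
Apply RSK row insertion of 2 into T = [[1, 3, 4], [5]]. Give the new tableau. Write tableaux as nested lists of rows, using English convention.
[[1, 2, 4], [3], [5]]

In row 1, 2 replaces 3 (the leftmost entry greater than 2); 3 is bumped to row 2. In row 2, 3 replaces 5 (the leftmost entry greater than 3); 5 is bumped to row 3. 5 starts a new row 3. The new tableau is [[1, 2, 4], [3], [5]].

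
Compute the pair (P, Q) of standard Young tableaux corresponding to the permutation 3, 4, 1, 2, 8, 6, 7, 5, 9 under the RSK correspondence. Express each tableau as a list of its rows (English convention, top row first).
Insert each entry of the permutation into P by Schensted row insertion, recording in Q the position of each new cell.

Insert 3: appended to row 1. P = [[3]].
Insert 4: appended to row 1. P = [[3, 4]].
Insert 1: 1 bumps 3 from row 1; 3 starts row 2. P = [[1, 4], [3]].
Insert 2: 2 bumps 4 from row 1; 4 appends to row 2. P = [[1, 2], [3, 4]].
Insert 8: appended to row 1. P = [[1, 2, 8], [3, 4]].
Insert 6: 6 bumps 8 from row 1; 8 appends to row 2. P = [[1, 2, 6], [3, 4, 8]].
Insert 7: appended to row 1. P = [[1, 2, 6, 7], [3, 4, 8]].
Insert 5: 5 bumps 6 from row 1; 6 bumps 8 from row 2; 8 starts row 3. P = [[1, 2, 5, 7], [3, 4, 6], [8]].
Insert 9: appended to row 1. P = [[1, 2, 5, 7, 9], [3, 4, 6], [8]].

So P = [[1, 2, 5, 7, 9], [3, 4, 6], [8]], Q = [[1, 2, 5, 7, 9], [3, 4, 6], [8]].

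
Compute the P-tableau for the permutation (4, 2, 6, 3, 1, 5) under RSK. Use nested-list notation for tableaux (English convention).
Insert 4: appended to row 1. P = [[4]].
Insert 2: 2 bumps 4 from row 1; 4 starts row 2. P = [[2], [4]].
Insert 6: appended to row 1. P = [[2, 6], [4]].
Insert 3: 3 bumps 6 from row 1; 6 appends to row 2. P = [[2, 3], [4, 6]].
Insert 1: 1 bumps 2 from row 1; 2 bumps 4 from row 2; 4 starts row 3. P = [[1, 3], [2, 6], [4]].
Insert 5: appended to row 1. P = [[1, 3, 5], [2, 6], [4]].

So P = [[1, 3, 5], [2, 6], [4]].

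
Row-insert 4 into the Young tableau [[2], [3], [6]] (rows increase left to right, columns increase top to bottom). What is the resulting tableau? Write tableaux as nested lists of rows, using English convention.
4 is larger than every entry of row 1, so it is appended to row 1. The new tableau is [[2, 4], [3], [6]].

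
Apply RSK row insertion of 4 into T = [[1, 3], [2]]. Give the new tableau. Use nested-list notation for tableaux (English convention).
[[1, 3, 4], [2]]

4 is larger than every entry of row 1, so it is appended to row 1. The new tableau is [[1, 3, 4], [2]].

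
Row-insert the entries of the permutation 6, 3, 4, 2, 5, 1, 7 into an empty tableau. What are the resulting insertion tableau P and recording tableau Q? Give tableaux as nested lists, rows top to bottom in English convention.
Insert each entry of the permutation into P by Schensted row insertion, recording in Q the position of each new cell.

After inserting 6: P = [[6]].
After inserting 3: P = [[3], [6]].
After inserting 4: P = [[3, 4], [6]].
After inserting 2: P = [[2, 4], [3], [6]].
After inserting 5: P = [[2, 4, 5], [3], [6]].
After inserting 1: P = [[1, 4, 5], [2], [3], [6]].
After inserting 7: P = [[1, 4, 5, 7], [2], [3], [6]].

So P = [[1, 4, 5, 7], [2], [3], [6]], Q = [[1, 3, 5, 7], [2], [4], [6]].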